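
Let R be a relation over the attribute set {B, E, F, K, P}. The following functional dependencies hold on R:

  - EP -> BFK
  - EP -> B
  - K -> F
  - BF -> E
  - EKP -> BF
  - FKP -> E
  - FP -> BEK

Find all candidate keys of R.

Attribute P never appears on the right-hand side of any dependency, so P must belong to every candidate key.
{P}⁺ = {P}, which is not all of the schema, so we must add further attributes.
{E, P}⁺: EP→BFK adds B, F, K → {B, E, F, K, P}. Minimal: {P}⁺ = {P}; {E}⁺ = {E} — none reach the full schema.
{F, P}⁺: FP→BEK adds B, E, K → {B, E, F, K, P}. Minimal: {P}⁺ = {P}; {F}⁺ = {F} — none reach the full schema.
{K, P}⁺: K→F adds F; FKP→E adds E; FP→BEK adds B → {B, E, F, K, P}. Minimal: {P}⁺ = {P}; {K}⁺ = {F, K} — none reach the full schema.

{E, P}, {F, P}, {K, P}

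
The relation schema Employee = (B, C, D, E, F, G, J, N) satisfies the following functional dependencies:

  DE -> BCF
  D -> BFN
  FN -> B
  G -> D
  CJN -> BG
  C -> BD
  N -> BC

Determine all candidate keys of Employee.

{C, E, J}, {D, E, J}, {E, G, J}, {E, J, N}

Attributes E, J never appear on any right-hand side, so every candidate key must contain {E, J}.
{E, J}⁺ = {E, J}, which is not all of the schema, so we must add further attributes.
{C, E, J}⁺: C→BD adds B, D; DE→BCF adds F; D→BFN adds N; CJN→BG adds G → {B, C, D, E, F, G, J, N}. Minimal: {E, J}⁺ = {E, J}; {C, J}⁺ = {B, C, D, F, G, J, N}; {C, E}⁺ = {B, C, D, E, F, N} — none reach the full schema.
{D, E, J}⁺: DE→BCF adds B, C, F; D→BFN adds N; CJN→BG adds G → {B, C, D, E, F, G, J, N}. Minimal: {E, J}⁺ = {E, J}; {D, J}⁺ = {B, C, D, F, G, J, N}; {D, E}⁺ = {B, C, D, E, F, N} — none reach the full schema.
{E, G, J}⁺: G→D adds D; DE→BCF adds B, C, F; D→BFN adds N → {B, C, D, E, F, G, J, N}. Minimal: {G, J}⁺ = {B, C, D, F, G, J, N}; {E, J}⁺ = {E, J}; {E, G}⁺ = {B, C, D, E, F, G, N} — none reach the full schema.
{E, J, N}⁺: N→BC adds B, C; CJN→BG adds G; C→BD adds D; DE→BCF adds F → {B, C, D, E, F, G, J, N}. Minimal: {J, N}⁺ = {B, C, D, F, G, J, N}; {E, N}⁺ = {B, C, D, E, F, N}; {E, J}⁺ = {E, J} — none reach the full schema.
Any other superkey contains one of these as a subset, so there are no further candidate keys.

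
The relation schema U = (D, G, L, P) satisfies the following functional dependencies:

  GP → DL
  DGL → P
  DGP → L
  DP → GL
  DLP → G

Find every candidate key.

{D, P}, {G, P}, {D, G, L}

{D, P}⁺: DP→GL adds G, L → {D, G, L, P}. Minimal: {P}⁺ = {P}; {D}⁺ = {D} — none reach the full schema.
{G, P}⁺: GP→DL adds D, L → {D, G, L, P}. Minimal: {P}⁺ = {P}; {G}⁺ = {G} — none reach the full schema.
{D, G, L}⁺: DGL→P adds P → {D, G, L, P}. Minimal: {G, L}⁺ = {G, L}; {D, L}⁺ = {D, L}; {D, G}⁺ = {D, G} — none reach the full schema.
Any other superkey contains one of these as a subset, so there are no further candidate keys.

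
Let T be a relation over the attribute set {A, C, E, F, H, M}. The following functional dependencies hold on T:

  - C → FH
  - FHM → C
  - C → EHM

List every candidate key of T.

{A, C}, {A, F, H, M}

{A, C}⁺: C→FH adds F, H; C→EHM adds E, M → {A, C, E, F, H, M}.
{A, F, H, M}⁺: FHM→C adds C; C→EHM adds E → {A, C, E, F, H, M}.
Any other superkey contains one of these as a subset, so there are no further candidate keys.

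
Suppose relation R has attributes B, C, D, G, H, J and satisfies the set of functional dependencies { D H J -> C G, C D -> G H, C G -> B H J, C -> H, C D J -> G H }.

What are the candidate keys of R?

{C, D}, {D, H, J}

{C, D}⁺: CD→GH adds G, H; CG→BHJ adds B, J → {B, C, D, G, H, J}.
{D, H, J}⁺: DHJ→CG adds C, G; CG→BHJ adds B → {B, C, D, G, H, J}.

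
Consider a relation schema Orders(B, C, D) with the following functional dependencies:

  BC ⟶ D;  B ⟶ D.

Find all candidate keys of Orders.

Attributes B, C never appear on any right-hand side, so every candidate key must contain {B, C}.
{B, C}⁺ = {B, C, D}, which is all of the schema, so {B, C} is the only candidate key.

BC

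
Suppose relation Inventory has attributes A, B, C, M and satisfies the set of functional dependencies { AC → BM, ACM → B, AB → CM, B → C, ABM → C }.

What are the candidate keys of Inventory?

Attribute A never appears on the right-hand side of any dependency, so A must belong to every candidate key.
{A}⁺ = {A}, which is not all of the schema, so we must add further attributes.
{A, B}⁺: AB→CM adds C, M → {A, B, C, M}.
{A, C}⁺: AC→BM adds B, M → {A, B, C, M}.

{A, B}, {A, C}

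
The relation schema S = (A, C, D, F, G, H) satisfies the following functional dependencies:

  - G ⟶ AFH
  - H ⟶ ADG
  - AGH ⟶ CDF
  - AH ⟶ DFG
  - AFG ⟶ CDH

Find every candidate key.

{G}⁺: G→AFH adds A, F, H; H→ADG adds D; AGH→CDF adds C → {A, C, D, F, G, H}.
{H}⁺: H→ADG adds A, D, G; AGH→CDF adds C, F → {A, C, D, F, G, H}.

{G}, {H}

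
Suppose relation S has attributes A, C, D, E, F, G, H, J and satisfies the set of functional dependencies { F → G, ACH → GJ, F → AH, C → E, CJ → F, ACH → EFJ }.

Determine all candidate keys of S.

{C, D, F}, {C, D, J}, {A, C, D, H}

Attributes C, D never appear on any right-hand side, so every candidate key must contain {C, D}.
{C, D}⁺ = {C, D, E}, which is not all of the schema, so we must add further attributes.
{C, D, F}⁺: F→G adds G; F→AH adds A, H; C→E adds E; ACH→EFJ adds J → {A, C, D, E, F, G, H, J}.
{C, D, J}⁺: C→E adds E; CJ→F adds F; F→G adds G; F→AH adds A, H → {A, C, D, E, F, G, H, J}.
{A, C, D, H}⁺: ACH→GJ adds G, J; C→E adds E; CJ→F adds F → {A, C, D, E, F, G, H, J}.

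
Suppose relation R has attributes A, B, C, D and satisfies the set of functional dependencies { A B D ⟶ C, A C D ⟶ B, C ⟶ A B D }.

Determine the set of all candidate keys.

{C}⁺: C→ABD adds A, B, D → {A, B, C, D}.
{A, B, D}⁺: ABD→C adds C → {A, B, C, D}. Minimal: {B, D}⁺ = {B, D}; {A, D}⁺ = {A, D}; {A, B}⁺ = {A, B} — none reach the full schema.

{C}; {A, B, D}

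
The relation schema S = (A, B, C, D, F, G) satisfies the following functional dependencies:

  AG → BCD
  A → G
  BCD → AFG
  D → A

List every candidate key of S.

{A}, {D}

{A}⁺: A→G adds G; AG→BCD adds B, C, D; BCD→AFG adds F → {A, B, C, D, F, G}.
{D}⁺: D→A adds A; A→G adds G; AG→BCD adds B, C; BCD→AFG adds F → {A, B, C, D, F, G}.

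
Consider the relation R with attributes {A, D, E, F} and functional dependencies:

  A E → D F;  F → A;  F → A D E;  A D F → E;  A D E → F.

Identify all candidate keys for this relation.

{F}⁺: F→A adds A; F→ADE adds D, E → {A, D, E, F}.
{A, E}⁺: AE→DF adds D, F → {A, D, E, F}. Minimal: {E}⁺ = {E}; {A}⁺ = {A} — none reach the full schema.
Any other superkey contains one of these as a subset, so there are no further candidate keys.

{F}, {A, E}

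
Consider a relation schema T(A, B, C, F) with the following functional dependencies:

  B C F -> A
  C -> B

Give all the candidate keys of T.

Attributes C, F never appear on any right-hand side, so every candidate key must contain {C, F}.
{C, F}⁺ = {A, B, C, F}, which is all of the schema, so {C, F} is the only candidate key.

{C, F}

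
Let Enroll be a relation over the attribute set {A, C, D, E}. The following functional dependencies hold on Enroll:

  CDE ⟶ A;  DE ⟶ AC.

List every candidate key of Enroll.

Attributes D, E never appear on any right-hand side, so every candidate key must contain {D, E}.
{D, E}⁺ = {A, C, D, E}, which is all of the schema, so {D, E} is the only candidate key.

{D, E}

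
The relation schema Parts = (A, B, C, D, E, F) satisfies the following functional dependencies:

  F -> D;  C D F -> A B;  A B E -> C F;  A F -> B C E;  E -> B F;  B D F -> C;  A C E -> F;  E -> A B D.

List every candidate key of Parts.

{E}, {A, F}, {B, F}, {C, F}

{E}⁺: E→BF adds B, F; E→ABD adds A, D; ABE→CF adds C → {A, B, C, D, E, F}.
{A, F}⁺: F→D adds D; AF→BCE adds B, C, E → {A, B, C, D, E, F}. Minimal: {F}⁺ = {D, F}; {A}⁺ = {A} — none reach the full schema.
{B, F}⁺: F→D adds D; BDF→C adds C; CDF→AB adds A; AF→BCE adds E → {A, B, C, D, E, F}. Minimal: {F}⁺ = {D, F}; {B}⁺ = {B} — none reach the full schema.
{C, F}⁺: F→D adds D; CDF→AB adds A, B; AF→BCE adds E → {A, B, C, D, E, F}. Minimal: {F}⁺ = {D, F}; {C}⁺ = {C} — none reach the full schema.
Any other superkey contains one of these as a subset, so there are no further candidate keys.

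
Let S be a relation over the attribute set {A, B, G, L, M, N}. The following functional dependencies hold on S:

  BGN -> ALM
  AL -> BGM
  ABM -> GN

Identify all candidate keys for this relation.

{A, L}⁺: AL→BGM adds B, G, M; ABM→GN adds N → {A, B, G, L, M, N}. Minimal: {L}⁺ = {L}; {A}⁺ = {A} — none reach the full schema.
{A, B, M}⁺: ABM→GN adds G, N; BGN→ALM adds L → {A, B, G, L, M, N}. Minimal: {B, M}⁺ = {B, M}; {A, M}⁺ = {A, M}; {A, B}⁺ = {A, B} — none reach the full schema.
{B, G, N}⁺: BGN→ALM adds A, L, M → {A, B, G, L, M, N}. Minimal: {G, N}⁺ = {G, N}; {B, N}⁺ = {B, N}; {B, G}⁺ = {B, G} — none reach the full schema.

(A, L); (A, B, M); (B, G, N)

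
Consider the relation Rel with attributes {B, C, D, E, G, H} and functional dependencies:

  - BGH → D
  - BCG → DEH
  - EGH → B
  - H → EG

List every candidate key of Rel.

{C, H}; {B, C, G}

Attribute C never appears on the right-hand side of any dependency, so C must belong to every candidate key.
{C}⁺ = {C}, which is not all of the schema, so we must add further attributes.
{C, H}⁺: H→EG adds E, G; EGH→B adds B; BGH→D adds D → {B, C, D, E, G, H}.
{B, C, G}⁺: BCG→DEH adds D, E, H → {B, C, D, E, G, H}.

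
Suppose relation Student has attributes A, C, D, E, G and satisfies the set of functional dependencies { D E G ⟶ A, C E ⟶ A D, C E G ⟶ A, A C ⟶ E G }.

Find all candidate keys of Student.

Attribute C never appears on the right-hand side of any dependency, so C must belong to every candidate key.
{C}⁺ = {C}, which is not all of the schema, so we must add further attributes.
{A, C}⁺: AC→EG adds E, G; CE→AD adds D → {A, C, D, E, G}.
{C, E}⁺: CE→AD adds A, D; AC→EG adds G → {A, C, D, E, G}.
Any other superkey contains one of these as a subset, so there are no further candidate keys.

{A, C}, {C, E}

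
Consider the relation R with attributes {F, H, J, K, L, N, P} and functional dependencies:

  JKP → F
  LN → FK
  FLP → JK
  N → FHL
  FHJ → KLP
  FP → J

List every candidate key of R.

{J, N}, {N, P}

Attribute N never appears on the right-hand side of any dependency, so N must belong to every candidate key.
{N}⁺ = {F, H, K, L, N}, which is not all of the schema, so we must add further attributes.
{J, N}⁺: N→FHL adds F, H, L; FHJ→KLP adds K, P → {F, H, J, K, L, N, P}. Minimal: {N}⁺ = {F, H, K, L, N}; {J}⁺ = {J} — none reach the full schema.
{N, P}⁺: N→FHL adds F, H, L; FP→J adds J; LN→FK adds K → {F, H, J, K, L, N, P}. Minimal: {P}⁺ = {P}; {N}⁺ = {F, H, K, L, N} — none reach the full schema.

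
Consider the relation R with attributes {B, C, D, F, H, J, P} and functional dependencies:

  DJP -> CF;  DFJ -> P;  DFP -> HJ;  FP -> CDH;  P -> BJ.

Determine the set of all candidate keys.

{D, P}⁺: P→BJ adds B, J; DJP→CF adds C, F; DFP→HJ adds H → {B, C, D, F, H, J, P}.
{F, P}⁺: FP→CDH adds C, D, H; P→BJ adds B, J → {B, C, D, F, H, J, P}.
{D, F, J}⁺: DFJ→P adds P; DFP→HJ adds H; FP→CDH adds C; P→BJ adds B → {B, C, D, F, H, J, P}.
Any other superkey contains one of these as a subset, so there are no further candidate keys.

DP, FP, DFJ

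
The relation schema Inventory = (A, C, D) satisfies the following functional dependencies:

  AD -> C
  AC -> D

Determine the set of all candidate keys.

AC; AD

Attribute A never appears on the right-hand side of any dependency, so A must belong to every candidate key.
{A}⁺ = {A}, which is not all of the schema, so we must add further attributes.
{A, C}⁺: AC→D adds D → {A, C, D}. Minimal: {C}⁺ = {C}; {A}⁺ = {A} — none reach the full schema.
{A, D}⁺: AD→C adds C → {A, C, D}. Minimal: {D}⁺ = {D}; {A}⁺ = {A} — none reach the full schema.
Any other superkey contains one of these as a subset, so there are no further candidate keys.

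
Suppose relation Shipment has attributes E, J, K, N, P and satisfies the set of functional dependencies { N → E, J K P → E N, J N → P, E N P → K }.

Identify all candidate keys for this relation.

{J, N}; {J, K, P}

Attribute J never appears on the right-hand side of any dependency, so J must belong to every candidate key.
{J}⁺ = {J}, which is not all of the schema, so we must add further attributes.
{J, N}⁺: N→E adds E; JN→P adds P; ENP→K adds K → {E, J, K, N, P}.
{J, K, P}⁺: JKP→EN adds E, N → {E, J, K, N, P}.
Any other superkey contains one of these as a subset, so there are no further candidate keys.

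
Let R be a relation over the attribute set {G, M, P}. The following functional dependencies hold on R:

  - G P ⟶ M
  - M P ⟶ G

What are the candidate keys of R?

Attribute P never appears on the right-hand side of any dependency, so P must belong to every candidate key.
{P}⁺ = {P}, which is not all of the schema, so we must add further attributes.
{G, P}⁺: GP→M adds M → {G, M, P}. Minimal: {P}⁺ = {P}; {G}⁺ = {G} — none reach the full schema.
{M, P}⁺: MP→G adds G → {G, M, P}. Minimal: {P}⁺ = {P}; {M}⁺ = {M} — none reach the full schema.

{G, P}; {M, P}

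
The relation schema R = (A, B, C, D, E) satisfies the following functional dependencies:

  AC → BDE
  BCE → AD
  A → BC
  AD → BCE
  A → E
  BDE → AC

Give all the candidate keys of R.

{A}, {B, C, E}, {B, D, E}

{A}⁺: A→BC adds B, C; A→E adds E; AC→BDE adds D → {A, B, C, D, E}.
{B, C, E}⁺: BCE→AD adds A, D → {A, B, C, D, E}. Minimal: {C, E}⁺ = {C, E}; {B, E}⁺ = {B, E}; {B, C}⁺ = {B, C} — none reach the full schema.
{B, D, E}⁺: BDE→AC adds A, C → {A, B, C, D, E}. Minimal: {D, E}⁺ = {D, E}; {B, E}⁺ = {B, E}; {B, D}⁺ = {B, D} — none reach the full schema.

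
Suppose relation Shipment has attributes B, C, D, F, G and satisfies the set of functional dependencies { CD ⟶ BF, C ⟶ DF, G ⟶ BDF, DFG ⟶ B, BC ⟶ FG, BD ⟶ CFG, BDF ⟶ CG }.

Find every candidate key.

{C}⁺: C→DF adds D, F; CD→BF adds B; BC→FG adds G → {B, C, D, F, G}.
{G}⁺: G→BDF adds B, D, F; BD→CFG adds C → {B, C, D, F, G}.
{B, D}⁺: BD→CFG adds C, F, G → {B, C, D, F, G}.

{C}, {G}, {B, D}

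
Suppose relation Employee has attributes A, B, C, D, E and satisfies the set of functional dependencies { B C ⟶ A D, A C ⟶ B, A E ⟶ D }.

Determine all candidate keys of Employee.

Attributes C, E never appear on any right-hand side, so every candidate key must contain {C, E}.
{C, E}⁺ = {C, E}, which is not all of the schema, so we must add further attributes.
{A, C, E}⁺: AC→B adds B; AE→D adds D → {A, B, C, D, E}. Minimal: {C, E}⁺ = {C, E}; {A, E}⁺ = {A, D, E}; {A, C}⁺ = {A, B, C, D} — none reach the full schema.
{B, C, E}⁺: BC→AD adds A, D → {A, B, C, D, E}. Minimal: {C, E}⁺ = {C, E}; {B, E}⁺ = {B, E}; {B, C}⁺ = {A, B, C, D} — none reach the full schema.

ACE, BCE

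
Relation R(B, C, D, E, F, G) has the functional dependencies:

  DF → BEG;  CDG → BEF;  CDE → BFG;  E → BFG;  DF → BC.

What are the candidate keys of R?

Attribute D never appears on the right-hand side of any dependency, so D must belong to every candidate key.
{D}⁺ = {D}, which is not all of the schema, so we must add further attributes.
{D, E}⁺: E→BFG adds B, F, G; DF→BC adds C → {B, C, D, E, F, G}.
{D, F}⁺: DF→BEG adds B, E, G; DF→BC adds C → {B, C, D, E, F, G}.
{C, D, G}⁺: CDG→BEF adds B, E, F → {B, C, D, E, F, G}.
Any other superkey contains one of these as a subset, so there are no further candidate keys.

(D, E), (D, F), (C, D, G)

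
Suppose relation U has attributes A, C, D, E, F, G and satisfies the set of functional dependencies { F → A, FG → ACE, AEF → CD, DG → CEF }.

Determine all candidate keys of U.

Attribute G never appears on the right-hand side of any dependency, so G must belong to every candidate key.
{G}⁺ = {G}, which is not all of the schema, so we must add further attributes.
{D, G}⁺: DG→CEF adds C, E, F; F→A adds A → {A, C, D, E, F, G}. Minimal: {G}⁺ = {G}; {D}⁺ = {D} — none reach the full schema.
{F, G}⁺: F→A adds A; FG→ACE adds C, E; AEF→CD adds D → {A, C, D, E, F, G}. Minimal: {G}⁺ = {G}; {F}⁺ = {A, F} — none reach the full schema.

(D, G), (F, G)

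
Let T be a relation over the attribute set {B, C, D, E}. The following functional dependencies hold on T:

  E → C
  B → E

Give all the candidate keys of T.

Attributes B, D never appear on any right-hand side, so every candidate key must contain {B, D}.
{B, D}⁺ = {B, C, D, E}, which is all of the schema, so {B, D} is the only candidate key.

{B, D}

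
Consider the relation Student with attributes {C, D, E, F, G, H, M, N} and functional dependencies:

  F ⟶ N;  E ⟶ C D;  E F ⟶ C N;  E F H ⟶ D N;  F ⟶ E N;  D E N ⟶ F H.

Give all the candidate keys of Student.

{F, G, M}; {E, G, M, N}

Attributes G, M never appear on any right-hand side, so every candidate key must contain {G, M}.
{G, M}⁺ = {G, M}, which is not all of the schema, so we must add further attributes.
{F, G, M}⁺: F→N adds N; F→EN adds E; E→CD adds C, D; DEN→FH adds H → {C, D, E, F, G, H, M, N}.
{E, G, M, N}⁺: E→CD adds C, D; DEN→FH adds F, H → {C, D, E, F, G, H, M, N}.
Any other superkey contains one of these as a subset, so there are no further candidate keys.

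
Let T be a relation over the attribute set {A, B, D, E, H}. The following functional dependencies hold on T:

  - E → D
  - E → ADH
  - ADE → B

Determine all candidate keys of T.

(E)

Attribute E never appears on the right-hand side of any dependency, so E must belong to every candidate key.
{E}⁺ = {A, B, D, E, H}, which is all of the schema, so {E} is the only candidate key.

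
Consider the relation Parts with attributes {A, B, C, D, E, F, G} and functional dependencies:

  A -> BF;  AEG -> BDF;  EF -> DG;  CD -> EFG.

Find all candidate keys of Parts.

ACD, ACE

Attributes A, C never appear on any right-hand side, so every candidate key must contain {A, C}.
{A, C}⁺ = {A, B, C, F}, which is not all of the schema, so we must add further attributes.
{A, C, D}⁺: A→BF adds B, F; CD→EFG adds E, G → {A, B, C, D, E, F, G}. Minimal: {C, D}⁺ = {C, D, E, F, G}; {A, D}⁺ = {A, B, D, F}; {A, C}⁺ = {A, B, C, F} — none reach the full schema.
{A, C, E}⁺: A→BF adds B, F; EF→DG adds D, G → {A, B, C, D, E, F, G}. Minimal: {C, E}⁺ = {C, E}; {A, E}⁺ = {A, B, D, E, F, G}; {A, C}⁺ = {A, B, C, F} — none reach the full schema.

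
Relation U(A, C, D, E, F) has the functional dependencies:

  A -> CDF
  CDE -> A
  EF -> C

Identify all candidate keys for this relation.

AE, CDE, DEF

Attribute E never appears on the right-hand side of any dependency, so E must belong to every candidate key.
{E}⁺ = {E}, which is not all of the schema, so we must add further attributes.
{A, E}⁺: A→CDF adds C, D, F → {A, C, D, E, F}. Minimal: {E}⁺ = {E}; {A}⁺ = {A, C, D, F} — none reach the full schema.
{C, D, E}⁺: CDE→A adds A; A→CDF adds F → {A, C, D, E, F}. Minimal: {D, E}⁺ = {D, E}; {C, E}⁺ = {C, E}; {C, D}⁺ = {C, D} — none reach the full schema.
{D, E, F}⁺: EF→C adds C; CDE→A adds A → {A, C, D, E, F}. Minimal: {E, F}⁺ = {C, E, F}; {D, F}⁺ = {D, F}; {D, E}⁺ = {D, E} — none reach the full schema.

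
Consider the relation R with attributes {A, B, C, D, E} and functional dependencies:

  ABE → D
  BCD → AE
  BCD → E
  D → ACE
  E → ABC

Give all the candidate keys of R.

{D}⁺: D→ACE adds A, C, E; E→ABC adds B → {A, B, C, D, E}.
{E}⁺: E→ABC adds A, B, C; ABE→D adds D → {A, B, C, D, E}.
Any other superkey contains one of these as a subset, so there are no further candidate keys.

{D}, {E}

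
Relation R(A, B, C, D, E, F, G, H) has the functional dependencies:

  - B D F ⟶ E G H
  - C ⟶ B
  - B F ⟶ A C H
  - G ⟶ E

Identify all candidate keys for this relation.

{B, D, F}, {C, D, F}

Attributes D, F never appear on any right-hand side, so every candidate key must contain {D, F}.
{D, F}⁺ = {D, F}, which is not all of the schema, so we must add further attributes.
{B, D, F}⁺: BDF→EGH adds E, G, H; BF→ACH adds A, C → {A, B, C, D, E, F, G, H}.
{C, D, F}⁺: C→B adds B; BF→ACH adds A, H; BDF→EGH adds E, G → {A, B, C, D, E, F, G, H}.
Any other superkey contains one of these as a subset, so there are no further candidate keys.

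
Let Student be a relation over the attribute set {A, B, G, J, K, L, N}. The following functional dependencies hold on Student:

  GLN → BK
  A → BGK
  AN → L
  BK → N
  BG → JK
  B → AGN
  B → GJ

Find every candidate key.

{A}; {B}; {G, L, N}

{A}⁺: A→BGK adds B, G, K; BK→N adds N; BG→JK adds J; AN→L adds L → {A, B, G, J, K, L, N}.
{B}⁺: B→AGN adds A, G, N; B→GJ adds J; A→BGK adds K; AN→L adds L → {A, B, G, J, K, L, N}.
{G, L, N}⁺: GLN→BK adds B, K; BG→JK adds J; B→AGN adds A → {A, B, G, J, K, L, N}.
Any other superkey contains one of these as a subset, so there are no further candidate keys.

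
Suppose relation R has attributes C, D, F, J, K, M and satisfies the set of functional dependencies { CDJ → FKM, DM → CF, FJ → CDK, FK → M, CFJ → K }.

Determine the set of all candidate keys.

Attribute J never appears on the right-hand side of any dependency, so J must belong to every candidate key.
{J}⁺ = {J}, which is not all of the schema, so we must add further attributes.
{F, J}⁺: FJ→CDK adds C, D, K; FK→M adds M → {C, D, F, J, K, M}. Minimal: {J}⁺ = {J}; {F}⁺ = {F} — none reach the full schema.
{C, D, J}⁺: CDJ→FKM adds F, K, M → {C, D, F, J, K, M}. Minimal: {D, J}⁺ = {D, J}; {C, J}⁺ = {C, J}; {C, D}⁺ = {C, D} — none reach the full schema.
{D, J, M}⁺: DM→CF adds C, F; FJ→CDK adds K → {C, D, F, J, K, M}. Minimal: {J, M}⁺ = {J, M}; {D, M}⁺ = {C, D, F, M}; {D, J}⁺ = {D, J} — none reach the full schema.

{F, J}, {C, D, J}, {D, J, M}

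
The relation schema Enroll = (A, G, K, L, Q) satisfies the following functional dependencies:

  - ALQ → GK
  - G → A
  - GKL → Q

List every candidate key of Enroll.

Attribute L never appears on the right-hand side of any dependency, so L must belong to every candidate key.
{L}⁺ = {L}, which is not all of the schema, so we must add further attributes.
{A, L, Q}⁺: ALQ→GK adds G, K → {A, G, K, L, Q}. Minimal: {L, Q}⁺ = {L, Q}; {A, Q}⁺ = {A, Q}; {A, L}⁺ = {A, L} — none reach the full schema.
{G, K, L}⁺: G→A adds A; GKL→Q adds Q → {A, G, K, L, Q}. Minimal: {K, L}⁺ = {K, L}; {G, L}⁺ = {A, G, L}; {G, K}⁺ = {A, G, K} — none reach the full schema.
{G, L, Q}⁺: G→A adds A; ALQ→GK adds K → {A, G, K, L, Q}. Minimal: {L, Q}⁺ = {L, Q}; {G, Q}⁺ = {A, G, Q}; {G, L}⁺ = {A, G, L} — none reach the full schema.
Any other superkey contains one of these as a subset, so there are no further candidate keys.

{A, L, Q}; {G, K, L}; {G, L, Q}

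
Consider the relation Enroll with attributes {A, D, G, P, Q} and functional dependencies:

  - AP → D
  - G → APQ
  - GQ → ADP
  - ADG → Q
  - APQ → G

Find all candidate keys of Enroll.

(G), (A, P, Q)

{G}⁺: G→APQ adds A, P, Q; GQ→ADP adds D → {A, D, G, P, Q}.
{A, P, Q}⁺: AP→D adds D; APQ→G adds G → {A, D, G, P, Q}. Minimal: {P, Q}⁺ = {P, Q}; {A, Q}⁺ = {A, Q}; {A, P}⁺ = {A, D, P} — none reach the full schema.
Any other superkey contains one of these as a subset, so there are no further candidate keys.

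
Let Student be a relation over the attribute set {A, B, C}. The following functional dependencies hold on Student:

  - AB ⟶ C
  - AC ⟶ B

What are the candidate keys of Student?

{A, B}⁺: AB→C adds C → {A, B, C}. Minimal: {B}⁺ = {B}; {A}⁺ = {A} — none reach the full schema.
{A, C}⁺: AC→B adds B → {A, B, C}. Minimal: {C}⁺ = {C}; {A}⁺ = {A} — none reach the full schema.

(A, B); (A, C)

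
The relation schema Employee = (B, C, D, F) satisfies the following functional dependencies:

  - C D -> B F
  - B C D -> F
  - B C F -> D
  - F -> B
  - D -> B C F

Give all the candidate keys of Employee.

{D}⁺: D→BCF adds B, C, F → {B, C, D, F}.
{C, F}⁺: F→B adds B; BCF→D adds D → {B, C, D, F}. Minimal: {F}⁺ = {B, F}; {C}⁺ = {C} — none reach the full schema.
Any other superkey contains one of these as a subset, so there are no further candidate keys.

(D); (C, F)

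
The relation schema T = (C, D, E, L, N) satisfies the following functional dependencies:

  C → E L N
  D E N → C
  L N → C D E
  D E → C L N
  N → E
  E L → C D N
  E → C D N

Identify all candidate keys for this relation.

{C}⁺: C→ELN adds E, L, N; LN→CDE adds D → {C, D, E, L, N}.
{E}⁺: E→CDN adds C, D, N; C→ELN adds L → {C, D, E, L, N}.
{N}⁺: N→E adds E; E→CDN adds C, D; C→ELN adds L → {C, D, E, L, N}.
Any other superkey contains one of these as a subset, so there are no further candidate keys.

{C}; {E}; {N}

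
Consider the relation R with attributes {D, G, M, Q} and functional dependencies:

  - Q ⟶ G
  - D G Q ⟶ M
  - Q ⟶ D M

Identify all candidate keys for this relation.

Attribute Q never appears on the right-hand side of any dependency, so Q must belong to every candidate key.
{Q}⁺ = {D, G, M, Q}, which is all of the schema, so {Q} is the only candidate key.

Q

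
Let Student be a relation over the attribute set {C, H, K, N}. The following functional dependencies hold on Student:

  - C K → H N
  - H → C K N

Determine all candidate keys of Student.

{H}⁺: H→CKN adds C, K, N → {C, H, K, N}.
{C, K}⁺: CK→HN adds H, N → {C, H, K, N}. Minimal: {K}⁺ = {K}; {C}⁺ = {C} — none reach the full schema.

{H}, {C, K}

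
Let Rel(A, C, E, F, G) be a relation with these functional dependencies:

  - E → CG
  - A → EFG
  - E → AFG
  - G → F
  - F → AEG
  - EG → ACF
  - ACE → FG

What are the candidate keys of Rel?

A; E; F; G

{A}⁺: A→EFG adds E, F, G; EG→ACF adds C → {A, C, E, F, G}.
{E}⁺: E→CG adds C, G; E→AFG adds A, F → {A, C, E, F, G}.
{F}⁺: F→AEG adds A, E, G; EG→ACF adds C → {A, C, E, F, G}.
{G}⁺: G→F adds F; F→AEG adds A, E; EG→ACF adds C → {A, C, E, F, G}.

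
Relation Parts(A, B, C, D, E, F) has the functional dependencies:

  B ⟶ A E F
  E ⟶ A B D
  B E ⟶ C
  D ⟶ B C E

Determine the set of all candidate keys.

{B}⁺: B→AEF adds A, E, F; E→ABD adds D; BE→C adds C → {A, B, C, D, E, F}.
{D}⁺: D→BCE adds B, C, E; B→AEF adds A, F → {A, B, C, D, E, F}.
{E}⁺: E→ABD adds A, B, D; BE→C adds C; B→AEF adds F → {A, B, C, D, E, F}.

B, D, E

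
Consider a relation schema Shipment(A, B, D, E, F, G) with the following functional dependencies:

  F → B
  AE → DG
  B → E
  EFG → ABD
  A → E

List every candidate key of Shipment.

Attribute F never appears on the right-hand side of any dependency, so F must belong to every candidate key.
{F}⁺ = {B, E, F}, which is not all of the schema, so we must add further attributes.
{A, F}⁺: F→B adds B; B→E adds E; AE→DG adds D, G → {A, B, D, E, F, G}. Minimal: {F}⁺ = {B, E, F}; {A}⁺ = {A, D, E, G} — none reach the full schema.
{F, G}⁺: F→B adds B; B→E adds E; EFG→ABD adds A, D → {A, B, D, E, F, G}. Minimal: {G}⁺ = {G}; {F}⁺ = {B, E, F} — none reach the full schema.

(A, F), (F, G)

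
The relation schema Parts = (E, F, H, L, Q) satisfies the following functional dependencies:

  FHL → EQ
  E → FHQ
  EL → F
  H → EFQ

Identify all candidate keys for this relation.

{E, L}⁺: E→FHQ adds F, H, Q → {E, F, H, L, Q}. Minimal: {L}⁺ = {L}; {E}⁺ = {E, F, H, Q} — none reach the full schema.
{H, L}⁺: H→EFQ adds E, F, Q → {E, F, H, L, Q}. Minimal: {L}⁺ = {L}; {H}⁺ = {E, F, H, Q} — none reach the full schema.
Any other superkey contains one of these as a subset, so there are no further candidate keys.

(E, L); (H, L)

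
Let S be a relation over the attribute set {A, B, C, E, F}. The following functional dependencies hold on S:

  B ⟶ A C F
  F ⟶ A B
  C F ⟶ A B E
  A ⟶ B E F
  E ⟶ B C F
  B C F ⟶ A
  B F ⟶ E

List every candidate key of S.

{A}⁺: A→BEF adds B, E, F; E→BCF adds C → {A, B, C, E, F}.
{B}⁺: B→ACF adds A, C, F; CF→ABE adds E → {A, B, C, E, F}.
{E}⁺: E→BCF adds B, C, F; BCF→A adds A → {A, B, C, E, F}.
{F}⁺: F→AB adds A, B; A→BEF adds E; E→BCF adds C → {A, B, C, E, F}.

{A}, {B}, {E}, {F}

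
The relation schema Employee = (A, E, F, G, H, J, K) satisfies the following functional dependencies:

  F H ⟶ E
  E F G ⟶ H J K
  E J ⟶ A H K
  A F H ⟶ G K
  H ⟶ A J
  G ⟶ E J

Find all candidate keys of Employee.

FG, FH, EFJ

Attribute F never appears on the right-hand side of any dependency, so F must belong to every candidate key.
{F}⁺ = {F}, which is not all of the schema, so we must add further attributes.
{F, G}⁺: G→EJ adds E, J; EFG→HJK adds H, K; EJ→AHK adds A → {A, E, F, G, H, J, K}. Minimal: {G}⁺ = {A, E, G, H, J, K}; {F}⁺ = {F} — none reach the full schema.
{F, H}⁺: FH→E adds E; H→AJ adds A, J; EJ→AHK adds K; AFH→GK adds G → {A, E, F, G, H, J, K}. Minimal: {H}⁺ = {A, H, J}; {F}⁺ = {F} — none reach the full schema.
{E, F, J}⁺: EJ→AHK adds A, H, K; AFH→GK adds G → {A, E, F, G, H, J, K}. Minimal: {F, J}⁺ = {F, J}; {E, J}⁺ = {A, E, H, J, K}; {E, F}⁺ = {E, F} — none reach the full schema.
Any other superkey contains one of these as a subset, so there are no further candidate keys.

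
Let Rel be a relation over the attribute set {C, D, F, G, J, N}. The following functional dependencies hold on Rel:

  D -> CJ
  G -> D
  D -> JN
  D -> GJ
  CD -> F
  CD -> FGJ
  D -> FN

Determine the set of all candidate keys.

D, G

{D}⁺: D→CJ adds C, J; D→JN adds N; D→GJ adds G; CD→F adds F → {C, D, F, G, J, N}.
{G}⁺: G→D adds D; D→JN adds J, N; D→FN adds F; D→CJ adds C → {C, D, F, G, J, N}.
Any other superkey contains one of these as a subset, so there are no further candidate keys.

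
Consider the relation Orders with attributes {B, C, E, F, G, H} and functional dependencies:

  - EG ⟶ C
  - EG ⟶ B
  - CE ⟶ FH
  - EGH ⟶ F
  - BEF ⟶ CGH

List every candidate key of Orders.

Attribute E never appears on the right-hand side of any dependency, so E must belong to every candidate key.
{E}⁺ = {E}, which is not all of the schema, so we must add further attributes.
{E, G}⁺: EG→C adds C; EG→B adds B; CE→FH adds F, H → {B, C, E, F, G, H}.
{B, C, E}⁺: CE→FH adds F, H; BEF→CGH adds G → {B, C, E, F, G, H}.
{B, E, F}⁺: BEF→CGH adds C, G, H → {B, C, E, F, G, H}.

EG, BCE, BEF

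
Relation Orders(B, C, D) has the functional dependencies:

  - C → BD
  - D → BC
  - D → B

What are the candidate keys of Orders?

{C}; {D}

{C}⁺: C→BD adds B, D → {B, C, D}.
{D}⁺: D→BC adds B, C → {B, C, D}.
Any other superkey contains one of these as a subset, so there are no further candidate keys.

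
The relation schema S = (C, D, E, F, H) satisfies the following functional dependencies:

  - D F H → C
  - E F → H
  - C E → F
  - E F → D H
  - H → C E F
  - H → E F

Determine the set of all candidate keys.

{H}⁺: H→CEF adds C, E, F; EF→DH adds D → {C, D, E, F, H}.
{C, E}⁺: CE→F adds F; EF→DH adds D, H → {C, D, E, F, H}.
{E, F}⁺: EF→H adds H; EF→DH adds D; H→CEF adds C → {C, D, E, F, H}.

{H}, {C, E}, {E, F}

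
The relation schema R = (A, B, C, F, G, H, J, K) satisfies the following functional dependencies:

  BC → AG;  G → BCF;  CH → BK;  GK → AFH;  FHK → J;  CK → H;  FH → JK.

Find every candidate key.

CH, CK, GH, GK

{C, H}⁺: CH→BK adds B, K; BC→AG adds A, G; G→BCF adds F; FHK→J adds J → {A, B, C, F, G, H, J, K}.
{C, K}⁺: CK→H adds H; CH→BK adds B; BC→AG adds A, G; G→BCF adds F; FHK→J adds J → {A, B, C, F, G, H, J, K}.
{G, H}⁺: G→BCF adds B, C, F; CH→BK adds K; GK→AFH adds A; FHK→J adds J → {A, B, C, F, G, H, J, K}.
{G, K}⁺: G→BCF adds B, C, F; GK→AFH adds A, H; FHK→J adds J → {A, B, C, F, G, H, J, K}.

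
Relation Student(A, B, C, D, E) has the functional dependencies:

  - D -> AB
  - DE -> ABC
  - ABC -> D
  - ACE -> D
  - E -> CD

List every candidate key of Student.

{E}

Attribute E never appears on the right-hand side of any dependency, so E must belong to every candidate key.
{E}⁺ = {A, B, C, D, E}, which is all of the schema, so {E} is the only candidate key.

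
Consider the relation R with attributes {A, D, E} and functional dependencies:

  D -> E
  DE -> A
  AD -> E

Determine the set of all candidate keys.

(D)

Attribute D never appears on the right-hand side of any dependency, so D must belong to every candidate key.
{D}⁺ = {A, D, E}, which is all of the schema, so {D} is the only candidate key.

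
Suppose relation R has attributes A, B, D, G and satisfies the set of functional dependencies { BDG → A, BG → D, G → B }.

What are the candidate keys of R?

G

{G}⁺: G→B adds B; BG→D adds D; BDG→A adds A → {A, B, D, G}.
No other minimal superkey exists.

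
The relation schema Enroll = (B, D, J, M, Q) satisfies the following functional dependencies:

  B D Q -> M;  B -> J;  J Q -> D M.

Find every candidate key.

{B, Q}

Attributes B, Q never appear on any right-hand side, so every candidate key must contain {B, Q}.
{B, Q}⁺ = {B, D, J, M, Q}, which is all of the schema, so {B, Q} is the only candidate key.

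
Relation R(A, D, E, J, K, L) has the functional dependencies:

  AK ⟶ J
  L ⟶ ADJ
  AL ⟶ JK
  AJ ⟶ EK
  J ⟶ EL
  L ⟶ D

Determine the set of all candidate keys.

{J}⁺: J→EL adds E, L; L→D adds D; L→ADJ adds A; AL→JK adds K → {A, D, E, J, K, L}.
{L}⁺: L→ADJ adds A, D, J; AL→JK adds K; AJ→EK adds E → {A, D, E, J, K, L}.
{A, K}⁺: AK→J adds J; AJ→EK adds E; J→EL adds L; L→D adds D → {A, D, E, J, K, L}. Minimal: {K}⁺ = {K}; {A}⁺ = {A} — none reach the full schema.
Any other superkey contains one of these as a subset, so there are no further candidate keys.

J, L, AK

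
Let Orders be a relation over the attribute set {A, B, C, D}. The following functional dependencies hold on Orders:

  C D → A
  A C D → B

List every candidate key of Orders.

Attributes C, D never appear on any right-hand side, so every candidate key must contain {C, D}.
{C, D}⁺ = {A, B, C, D}, which is all of the schema, so {C, D} is the only candidate key.

CD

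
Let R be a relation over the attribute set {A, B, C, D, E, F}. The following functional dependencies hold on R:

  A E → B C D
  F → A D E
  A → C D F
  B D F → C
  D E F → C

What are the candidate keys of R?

A, F

{A}⁺: A→CDF adds C, D, F; F→ADE adds E; AE→BCD adds B → {A, B, C, D, E, F}.
{F}⁺: F→ADE adds A, D, E; A→CDF adds C; AE→BCD adds B → {A, B, C, D, E, F}.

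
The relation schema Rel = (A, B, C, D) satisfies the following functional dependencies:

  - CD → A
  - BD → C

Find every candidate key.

Attributes B, D never appear on any right-hand side, so every candidate key must contain {B, D}.
{B, D}⁺ = {A, B, C, D}, which is all of the schema, so {B, D} is the only candidate key.

(B, D)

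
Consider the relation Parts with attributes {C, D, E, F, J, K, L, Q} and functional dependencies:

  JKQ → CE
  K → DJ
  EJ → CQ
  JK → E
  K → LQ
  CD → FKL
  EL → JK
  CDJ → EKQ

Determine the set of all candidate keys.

{K}⁺: K→DJ adds D, J; JK→E adds E; K→LQ adds L, Q; JKQ→CE adds C; CD→FKL adds F → {C, D, E, F, J, K, L, Q}.
{C, D}⁺: CD→FKL adds F, K, L; K→DJ adds J; JK→E adds E; K→LQ adds Q → {C, D, E, F, J, K, L, Q}.
{E, L}⁺: EL→JK adds J, K; K→DJ adds D; EJ→CQ adds C, Q; CD→FKL adds F → {C, D, E, F, J, K, L, Q}.
{D, E, J}⁺: EJ→CQ adds C, Q; CD→FKL adds F, K, L → {C, D, E, F, J, K, L, Q}.

(K), (C, D), (E, L), (D, E, J)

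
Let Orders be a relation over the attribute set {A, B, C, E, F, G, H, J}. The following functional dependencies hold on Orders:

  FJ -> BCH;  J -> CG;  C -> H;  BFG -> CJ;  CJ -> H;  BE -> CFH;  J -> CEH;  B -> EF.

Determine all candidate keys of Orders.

{A, B, G}, {A, B, J}, {A, F, J}

Attribute A never appears on the right-hand side of any dependency, so A must belong to every candidate key.
{A}⁺ = {A}, which is not all of the schema, so we must add further attributes.
{A, B, G}⁺: B→EF adds E, F; BFG→CJ adds C, J; CJ→H adds H → {A, B, C, E, F, G, H, J}. Minimal: {B, G}⁺ = {B, C, E, F, G, H, J}; {A, G}⁺ = {A, G}; {A, B}⁺ = {A, B, C, E, F, H} — none reach the full schema.
{A, B, J}⁺: J→CG adds C, G; C→H adds H; J→CEH adds E; B→EF adds F → {A, B, C, E, F, G, H, J}. Minimal: {B, J}⁺ = {B, C, E, F, G, H, J}; {A, J}⁺ = {A, C, E, G, H, J}; {A, B}⁺ = {A, B, C, E, F, H} — none reach the full schema.
{A, F, J}⁺: FJ→BCH adds B, C, H; J→CG adds G; J→CEH adds E → {A, B, C, E, F, G, H, J}. Minimal: {F, J}⁺ = {B, C, E, F, G, H, J}; {A, J}⁺ = {A, C, E, G, H, J}; {A, F}⁺ = {A, F} — none reach the full schema.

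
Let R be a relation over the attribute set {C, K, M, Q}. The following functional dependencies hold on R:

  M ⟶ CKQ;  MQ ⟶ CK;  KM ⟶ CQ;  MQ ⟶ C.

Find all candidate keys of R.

Attribute M never appears on the right-hand side of any dependency, so M must belong to every candidate key.
{M}⁺ = {C, K, M, Q}, which is all of the schema, so {M} is the only candidate key.

M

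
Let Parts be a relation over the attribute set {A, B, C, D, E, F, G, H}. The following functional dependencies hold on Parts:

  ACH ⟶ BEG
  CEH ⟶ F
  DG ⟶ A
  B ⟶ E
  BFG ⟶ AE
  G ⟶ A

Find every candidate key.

Attributes C, D, H never appear on any right-hand side, so every candidate key must contain {C, D, H}.
{C, D, H}⁺ = {C, D, H}, which is not all of the schema, so we must add further attributes.
{A, C, D, H}⁺: ACH→BEG adds B, E, G; CEH→F adds F → {A, B, C, D, E, F, G, H}. Minimal: {C, D, H}⁺ = {C, D, H}; {A, D, H}⁺ = {A, D, H}; {A, C, H}⁺ = {A, B, C, E, F, G, H}; … — none reach the full schema.
{C, D, G, H}⁺: DG→A adds A; ACH→BEG adds B, E; CEH→F adds F → {A, B, C, D, E, F, G, H}. Minimal: {D, G, H}⁺ = {A, D, G, H}; {C, G, H}⁺ = {A, B, C, E, F, G, H}; {C, D, H}⁺ = {C, D, H}; … — none reach the full schema.

{A, C, D, H}, {C, D, G, H}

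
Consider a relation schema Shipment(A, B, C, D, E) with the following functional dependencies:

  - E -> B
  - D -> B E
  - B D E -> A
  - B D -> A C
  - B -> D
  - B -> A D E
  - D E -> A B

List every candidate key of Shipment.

{B}⁺: B→D adds D; B→ADE adds A, E; BD→AC adds C → {A, B, C, D, E}.
{D}⁺: D→BE adds B, E; BDE→A adds A; BD→AC adds C → {A, B, C, D, E}.
{E}⁺: E→B adds B; B→D adds D; B→ADE adds A; BD→AC adds C → {A, B, C, D, E}.
Any other superkey contains one of these as a subset, so there are no further candidate keys.

{B}, {D}, {E}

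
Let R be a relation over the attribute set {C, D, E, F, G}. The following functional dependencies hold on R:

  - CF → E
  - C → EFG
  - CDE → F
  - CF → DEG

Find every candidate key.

Attribute C never appears on the right-hand side of any dependency, so C must belong to every candidate key.
{C}⁺ = {C, D, E, F, G}, which is all of the schema, so {C} is the only candidate key.

C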